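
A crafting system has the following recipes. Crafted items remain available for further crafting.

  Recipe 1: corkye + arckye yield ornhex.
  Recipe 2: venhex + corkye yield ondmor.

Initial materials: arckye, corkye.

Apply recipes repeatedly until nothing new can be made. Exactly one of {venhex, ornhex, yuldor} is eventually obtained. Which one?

Using Recipe 1, corkye and arckye make ornhex.
No rule produces yuldor, and it is not given. No rule produces venhex, and it is not given.

ornhex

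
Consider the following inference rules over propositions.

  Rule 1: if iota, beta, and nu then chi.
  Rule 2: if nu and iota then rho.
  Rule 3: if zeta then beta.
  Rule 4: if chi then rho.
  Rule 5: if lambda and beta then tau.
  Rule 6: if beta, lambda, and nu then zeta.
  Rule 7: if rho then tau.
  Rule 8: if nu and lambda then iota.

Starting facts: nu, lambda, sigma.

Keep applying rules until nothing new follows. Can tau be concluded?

Yes

From nu and lambda, Rule 8 gives iota.
nu and iota hold, so rho follows (Rule 2).
From rho, Rule 7 gives tau.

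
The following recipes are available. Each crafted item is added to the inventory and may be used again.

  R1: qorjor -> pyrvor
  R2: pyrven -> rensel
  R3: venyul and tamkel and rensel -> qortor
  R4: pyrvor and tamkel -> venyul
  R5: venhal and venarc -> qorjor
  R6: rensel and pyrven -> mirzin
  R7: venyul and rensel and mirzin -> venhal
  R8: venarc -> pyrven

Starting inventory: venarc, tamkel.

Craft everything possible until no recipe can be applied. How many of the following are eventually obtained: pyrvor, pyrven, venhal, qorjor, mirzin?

2

Using R8, venarc makes pyrven.
pyrven -> rensel (R2).
rensel and pyrven -> mirzin (R6).
pyrvor would need qorjor (R1), but qorjor is never obtained.
pyrven: reached.
venhal would need venyul, rensel, and mirzin (R7), but venyul is never obtained.
qorjor would need venhal and venarc (R5), but venhal is never obtained.
mirzin: reached.
Reached: pyrven and mirzin — 2 of the 5.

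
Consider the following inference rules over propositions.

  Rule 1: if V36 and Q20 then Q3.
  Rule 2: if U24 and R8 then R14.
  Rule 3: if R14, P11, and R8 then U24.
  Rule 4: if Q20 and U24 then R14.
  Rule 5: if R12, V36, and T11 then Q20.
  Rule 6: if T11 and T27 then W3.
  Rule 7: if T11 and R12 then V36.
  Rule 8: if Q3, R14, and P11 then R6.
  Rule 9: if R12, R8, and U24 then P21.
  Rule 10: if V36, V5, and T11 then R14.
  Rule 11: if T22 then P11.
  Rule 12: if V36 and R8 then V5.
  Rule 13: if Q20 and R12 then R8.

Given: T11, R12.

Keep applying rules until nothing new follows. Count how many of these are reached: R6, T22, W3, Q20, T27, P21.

From T11 and R12, Rule 7 gives V36.
R12, V36, and T11 hold, so Q20 follows (Rule 5).
R6 would need Q3, R14, and P11 (Rule 8), but P11 is never established.
No rule produces T22, and it is not given.
W3 would need T11 and T27 (Rule 6), but T27 is never established.
Q20: reached.
No rule produces T27, and it is not given.
P21 would need R12, R8, and U24 (Rule 9), but U24 is never established.
Reached: Q20 — 1 of the 6.

1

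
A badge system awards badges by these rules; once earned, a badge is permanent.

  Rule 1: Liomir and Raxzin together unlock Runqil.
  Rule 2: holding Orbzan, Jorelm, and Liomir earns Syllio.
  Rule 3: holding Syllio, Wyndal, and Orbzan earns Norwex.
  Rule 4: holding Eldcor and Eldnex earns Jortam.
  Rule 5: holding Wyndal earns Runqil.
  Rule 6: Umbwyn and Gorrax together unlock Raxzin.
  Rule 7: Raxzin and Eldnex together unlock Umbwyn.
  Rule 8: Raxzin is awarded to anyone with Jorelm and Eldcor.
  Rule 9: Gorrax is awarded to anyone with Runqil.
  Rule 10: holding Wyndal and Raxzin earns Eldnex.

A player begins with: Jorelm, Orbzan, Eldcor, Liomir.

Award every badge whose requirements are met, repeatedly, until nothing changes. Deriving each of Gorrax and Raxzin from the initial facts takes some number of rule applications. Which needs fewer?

Raxzin: With Jorelm and Eldcor, Raxzin is earned (Rule 8). [1 rule application]
Gorrax: With Jorelm and Eldcor, Raxzin is earned (Rule 8). With Liomir and Raxzin, Runqil is earned (Rule 1). With Runqil, Gorrax is earned (Rule 9). [3 rule applications]
Raxzin needs fewer.

Raxzin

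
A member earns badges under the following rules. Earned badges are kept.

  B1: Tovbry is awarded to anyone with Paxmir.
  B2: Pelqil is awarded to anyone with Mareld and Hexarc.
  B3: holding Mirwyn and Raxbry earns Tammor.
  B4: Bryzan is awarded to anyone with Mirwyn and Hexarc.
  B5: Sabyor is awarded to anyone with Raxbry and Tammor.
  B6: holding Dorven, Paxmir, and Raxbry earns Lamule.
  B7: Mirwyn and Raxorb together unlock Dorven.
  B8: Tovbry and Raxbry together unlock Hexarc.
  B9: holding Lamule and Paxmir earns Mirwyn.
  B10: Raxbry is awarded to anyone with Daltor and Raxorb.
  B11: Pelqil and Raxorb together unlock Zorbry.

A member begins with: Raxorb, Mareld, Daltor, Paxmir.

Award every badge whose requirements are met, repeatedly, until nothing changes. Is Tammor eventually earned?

No

Tammor would need Mirwyn and Raxbry (B3), but Mirwyn is never earned.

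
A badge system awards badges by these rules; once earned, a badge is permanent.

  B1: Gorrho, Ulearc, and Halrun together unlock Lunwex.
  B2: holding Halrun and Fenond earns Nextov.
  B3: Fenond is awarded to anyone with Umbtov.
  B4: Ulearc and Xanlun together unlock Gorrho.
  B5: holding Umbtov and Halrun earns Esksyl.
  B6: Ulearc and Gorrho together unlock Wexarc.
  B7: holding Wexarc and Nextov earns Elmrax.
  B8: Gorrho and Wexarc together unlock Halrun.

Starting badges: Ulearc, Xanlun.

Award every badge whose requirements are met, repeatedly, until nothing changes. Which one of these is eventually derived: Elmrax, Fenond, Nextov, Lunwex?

With Ulearc and Xanlun, Gorrho is earned (B4).
With Ulearc and Gorrho, Wexarc is earned (B6).
With Gorrho and Wexarc, Halrun is earned (B8).
With Gorrho, Ulearc, and Halrun, Lunwex is earned (B1).
Fenond would need Umbtov (B3), but Umbtov is never earned. Nextov would need Halrun and Fenond (B2), but Fenond is never earned. Elmrax would need Wexarc and Nextov (B7), but Nextov is never earned.

Lunwex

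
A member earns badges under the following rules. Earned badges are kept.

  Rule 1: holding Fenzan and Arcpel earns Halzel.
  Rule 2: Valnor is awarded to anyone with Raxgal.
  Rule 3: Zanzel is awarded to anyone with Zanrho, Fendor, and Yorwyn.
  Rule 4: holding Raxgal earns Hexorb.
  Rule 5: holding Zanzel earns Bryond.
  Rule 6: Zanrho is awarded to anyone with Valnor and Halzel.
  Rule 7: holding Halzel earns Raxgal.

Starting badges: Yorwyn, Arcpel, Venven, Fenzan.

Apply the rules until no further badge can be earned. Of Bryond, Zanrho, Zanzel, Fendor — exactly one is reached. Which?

With Fenzan and Arcpel, Halzel is earned (Rule 1).
With Halzel, Raxgal is earned (Rule 7).
With Raxgal, Valnor is earned (Rule 2).
With Valnor and Halzel, Zanrho is earned (Rule 6).
No rule produces Fendor, and it is not given. Zanzel would need Zanrho, Fendor, and Yorwyn (Rule 3), but Fendor is never earned. Bryond would need Zanzel (Rule 5), but Zanzel is never earned.

Zanrho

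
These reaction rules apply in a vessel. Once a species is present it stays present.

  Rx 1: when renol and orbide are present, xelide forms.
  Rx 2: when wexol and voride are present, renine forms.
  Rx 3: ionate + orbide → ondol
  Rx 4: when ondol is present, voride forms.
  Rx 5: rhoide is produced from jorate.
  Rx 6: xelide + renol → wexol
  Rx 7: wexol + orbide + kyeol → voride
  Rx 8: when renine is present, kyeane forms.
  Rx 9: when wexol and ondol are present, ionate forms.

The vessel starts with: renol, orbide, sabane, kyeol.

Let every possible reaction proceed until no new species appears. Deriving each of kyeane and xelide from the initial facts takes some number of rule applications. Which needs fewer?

xelide: renol and orbide present → xelide forms (Rx 1). [1 rule application]
kyeane: renol and orbide present → xelide forms (Rx 1). xelide and renol present → wexol forms (Rx 6). wexol, orbide, and kyeol present → voride forms (Rx 7). wexol and voride present → renine forms (Rx 2). renine present → kyeane forms (Rx 8). [5 rule applications]
xelide needs fewer.

xelide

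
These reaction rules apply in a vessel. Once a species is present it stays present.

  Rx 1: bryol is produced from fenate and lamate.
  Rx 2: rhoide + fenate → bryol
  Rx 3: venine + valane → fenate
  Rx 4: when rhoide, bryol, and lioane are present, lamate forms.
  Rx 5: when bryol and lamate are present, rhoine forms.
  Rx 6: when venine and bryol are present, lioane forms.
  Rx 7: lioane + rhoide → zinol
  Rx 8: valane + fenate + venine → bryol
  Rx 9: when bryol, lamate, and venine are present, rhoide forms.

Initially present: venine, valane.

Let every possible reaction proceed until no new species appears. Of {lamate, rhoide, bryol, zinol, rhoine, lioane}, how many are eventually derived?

venine and valane present → fenate forms (Rx 3).
valane, fenate, and venine present → bryol forms (Rx 8).
venine and bryol present → lioane forms (Rx 6).
lamate would need rhoide, bryol, and lioane (Rx 4), but rhoide never forms.
rhoide would need bryol, lamate, and venine (Rx 9), but lamate never forms.
bryol: reached.
zinol would need lioane and rhoide (Rx 7), but rhoide never forms.
rhoine would need bryol and lamate (Rx 5), but lamate never forms.
lioane: reached.
Reached: bryol and lioane — 2 of the 6.

2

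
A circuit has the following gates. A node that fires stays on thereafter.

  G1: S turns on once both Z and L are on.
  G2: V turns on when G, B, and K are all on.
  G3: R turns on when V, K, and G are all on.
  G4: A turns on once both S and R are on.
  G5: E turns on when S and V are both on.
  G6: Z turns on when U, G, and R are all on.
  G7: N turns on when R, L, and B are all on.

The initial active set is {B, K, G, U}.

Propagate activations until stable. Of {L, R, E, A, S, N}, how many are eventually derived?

1

G2: G, B, and K on → V on.
G3: V, K, and G on → R on.
No rule produces L, and it is not given.
R: reached.
E would need S and V (G5), but S never turns on.
A would need S and R (G4), but S never turns on.
S would need Z and L (G1), but L never turns on.
N would need R, L, and B (G7), but L never turns on.
Reached: R — 1 of the 6.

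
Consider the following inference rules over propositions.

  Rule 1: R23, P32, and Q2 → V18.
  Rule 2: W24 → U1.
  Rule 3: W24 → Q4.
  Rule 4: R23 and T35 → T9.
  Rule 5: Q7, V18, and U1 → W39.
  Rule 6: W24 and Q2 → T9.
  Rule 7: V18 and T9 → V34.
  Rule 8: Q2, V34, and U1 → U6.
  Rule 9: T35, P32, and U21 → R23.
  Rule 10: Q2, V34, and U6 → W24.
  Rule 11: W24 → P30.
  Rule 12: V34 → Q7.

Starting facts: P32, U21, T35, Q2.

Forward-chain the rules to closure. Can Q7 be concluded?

From T35, P32, and U21, Rule 9 gives R23.
From R23 and T35, Rule 4 gives T9.
From R23, P32, and Q2, Rule 1 gives V18.
From V18 and T9, Rule 7 gives V34.
V34 holds, so Q7 follows (Rule 12).

Yes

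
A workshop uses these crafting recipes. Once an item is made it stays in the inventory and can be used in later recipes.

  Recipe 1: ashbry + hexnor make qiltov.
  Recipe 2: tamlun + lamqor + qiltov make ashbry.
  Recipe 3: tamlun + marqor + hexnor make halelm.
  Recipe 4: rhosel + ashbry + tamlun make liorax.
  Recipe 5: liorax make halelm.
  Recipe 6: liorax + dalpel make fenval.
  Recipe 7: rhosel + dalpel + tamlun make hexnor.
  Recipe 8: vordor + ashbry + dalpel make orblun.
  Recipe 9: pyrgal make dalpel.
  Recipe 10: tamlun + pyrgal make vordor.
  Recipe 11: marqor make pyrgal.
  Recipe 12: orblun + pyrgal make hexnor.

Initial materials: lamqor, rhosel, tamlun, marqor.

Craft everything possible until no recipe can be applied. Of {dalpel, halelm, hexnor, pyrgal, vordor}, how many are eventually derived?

Using Recipe 11, marqor makes pyrgal.
pyrgal → dalpel (Recipe 9).
tamlun + pyrgal → vordor (Recipe 10).
rhosel + dalpel + tamlun → hexnor (Recipe 7).
Using Recipe 3, tamlun, marqor, and hexnor make halelm.
dalpel: reached.
halelm: reached.
hexnor: reached.
pyrgal: reached.
vordor: reached.
All 5 are reached.

5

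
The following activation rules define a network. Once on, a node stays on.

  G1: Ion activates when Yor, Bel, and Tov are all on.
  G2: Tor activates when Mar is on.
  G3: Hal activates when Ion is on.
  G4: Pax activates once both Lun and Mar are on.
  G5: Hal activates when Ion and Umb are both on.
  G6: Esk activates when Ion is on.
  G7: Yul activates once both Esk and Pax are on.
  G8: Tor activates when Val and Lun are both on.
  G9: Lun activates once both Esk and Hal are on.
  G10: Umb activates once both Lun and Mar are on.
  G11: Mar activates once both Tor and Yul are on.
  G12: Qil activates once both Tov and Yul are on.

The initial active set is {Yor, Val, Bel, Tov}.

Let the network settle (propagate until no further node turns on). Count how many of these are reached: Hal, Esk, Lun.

Yor, Bel, and Tov are on, so Ion activates (G1).
Ion is on, so Hal activates (G3).
G6: Ion on → Esk on.
Esk and Hal are on, so Lun activates (G9).
Hal: reached.
Esk: reached.
Lun: reached.
All 3 are reached.

3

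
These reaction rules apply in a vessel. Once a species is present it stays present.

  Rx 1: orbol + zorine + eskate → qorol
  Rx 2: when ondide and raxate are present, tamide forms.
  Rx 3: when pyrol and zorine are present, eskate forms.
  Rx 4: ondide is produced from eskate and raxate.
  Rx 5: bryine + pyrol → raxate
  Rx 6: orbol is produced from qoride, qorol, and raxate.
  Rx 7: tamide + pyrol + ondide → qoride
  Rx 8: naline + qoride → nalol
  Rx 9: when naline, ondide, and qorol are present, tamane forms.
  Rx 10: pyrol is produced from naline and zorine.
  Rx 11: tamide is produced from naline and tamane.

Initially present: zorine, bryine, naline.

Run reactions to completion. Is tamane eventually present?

No

tamane would need naline, ondide, and qorol (Rx 9), but qorol never forms.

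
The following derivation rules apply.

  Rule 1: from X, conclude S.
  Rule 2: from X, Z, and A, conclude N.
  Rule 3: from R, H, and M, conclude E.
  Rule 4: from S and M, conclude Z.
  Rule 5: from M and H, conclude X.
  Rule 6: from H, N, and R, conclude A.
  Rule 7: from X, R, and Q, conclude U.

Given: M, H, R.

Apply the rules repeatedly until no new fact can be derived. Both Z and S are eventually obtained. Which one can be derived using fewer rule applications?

S: From M and H, Rule 5 gives X. X holds, so S follows (Rule 1). [2 rule applications]
Z: From M and H, Rule 5 gives X. From X, Rule 1 gives S. S and M hold, so Z follows (Rule 4). [3 rule applications]
S needs fewer.

S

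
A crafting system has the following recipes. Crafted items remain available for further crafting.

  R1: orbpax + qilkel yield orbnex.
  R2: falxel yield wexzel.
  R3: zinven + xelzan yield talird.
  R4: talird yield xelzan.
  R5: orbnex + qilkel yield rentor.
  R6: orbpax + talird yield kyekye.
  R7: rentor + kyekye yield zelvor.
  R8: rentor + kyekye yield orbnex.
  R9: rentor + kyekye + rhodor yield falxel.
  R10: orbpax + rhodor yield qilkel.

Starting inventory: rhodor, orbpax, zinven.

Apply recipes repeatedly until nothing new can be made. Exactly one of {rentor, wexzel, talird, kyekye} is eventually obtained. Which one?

rentor

orbpax + rhodor → qilkel (R10).
orbpax + qilkel → orbnex (R1).
orbnex + qilkel → rentor (R5).
kyekye would need orbpax and talird (R6), but talird is never obtained. wexzel would need falxel (R2), but falxel is never obtained. talird would need zinven and xelzan (R3), but xelzan is never obtained.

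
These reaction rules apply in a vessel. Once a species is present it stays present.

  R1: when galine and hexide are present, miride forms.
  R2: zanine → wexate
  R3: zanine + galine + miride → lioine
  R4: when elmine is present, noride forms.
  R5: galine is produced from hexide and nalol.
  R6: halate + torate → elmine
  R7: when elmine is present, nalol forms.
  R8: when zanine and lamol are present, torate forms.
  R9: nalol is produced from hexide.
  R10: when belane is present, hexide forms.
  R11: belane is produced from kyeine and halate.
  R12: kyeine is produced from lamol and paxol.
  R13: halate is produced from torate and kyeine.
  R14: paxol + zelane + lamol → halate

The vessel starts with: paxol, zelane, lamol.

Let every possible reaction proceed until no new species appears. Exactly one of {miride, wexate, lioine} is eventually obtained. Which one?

lamol and paxol present → kyeine forms (R12).
paxol, zelane, and lamol present → halate forms (R14).
kyeine and halate present → belane forms (R11).
belane present → hexide forms (R10).
hexide present → nalol forms (R9).
hexide and nalol present → galine forms (R5).
galine and hexide present → miride forms (R1).
lioine would need zanine, galine, and miride (R3), but zanine never forms. wexate would need zanine (R2), but zanine never forms.

miride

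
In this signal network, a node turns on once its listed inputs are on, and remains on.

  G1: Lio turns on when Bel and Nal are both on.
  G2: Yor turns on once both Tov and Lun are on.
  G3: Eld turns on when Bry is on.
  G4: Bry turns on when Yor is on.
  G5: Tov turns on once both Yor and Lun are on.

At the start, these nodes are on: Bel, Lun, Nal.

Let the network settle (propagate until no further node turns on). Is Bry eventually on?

No

Bry would need Yor (G4), but Yor never turns on.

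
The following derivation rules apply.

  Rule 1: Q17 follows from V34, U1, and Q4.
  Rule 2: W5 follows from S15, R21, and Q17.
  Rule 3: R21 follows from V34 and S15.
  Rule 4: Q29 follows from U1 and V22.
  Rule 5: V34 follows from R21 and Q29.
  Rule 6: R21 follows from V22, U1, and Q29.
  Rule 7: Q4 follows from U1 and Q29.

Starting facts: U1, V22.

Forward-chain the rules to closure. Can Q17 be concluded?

Yes

U1 and V22 hold, so Q29 follows (Rule 4).
From U1 and Q29, Rule 7 gives Q4.
V22, U1, and Q29 hold, so R21 follows (Rule 6).
From R21 and Q29, Rule 5 gives V34.
From V34, U1, and Q4, Rule 1 gives Q17.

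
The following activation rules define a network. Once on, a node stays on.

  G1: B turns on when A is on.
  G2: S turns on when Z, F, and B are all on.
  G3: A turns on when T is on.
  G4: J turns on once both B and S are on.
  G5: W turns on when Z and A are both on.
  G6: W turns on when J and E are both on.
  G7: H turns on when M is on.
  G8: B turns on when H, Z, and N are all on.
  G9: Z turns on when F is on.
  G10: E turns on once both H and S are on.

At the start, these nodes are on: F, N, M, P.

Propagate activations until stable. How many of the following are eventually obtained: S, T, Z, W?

3

G9: F on → Z on.
G7: M on → H on.
G8: H, Z, and N on → B on.
Z, F, and B are on, so S turns on (G2).
B and S are on, so J turns on (G4).
G10: H and S on → E on.
G6: J and E on → W on.
S: reached.
No rule produces T, and it is not given.
Z: reached.
W: reached.
Reached: S, Z, and W — 3 of the 4.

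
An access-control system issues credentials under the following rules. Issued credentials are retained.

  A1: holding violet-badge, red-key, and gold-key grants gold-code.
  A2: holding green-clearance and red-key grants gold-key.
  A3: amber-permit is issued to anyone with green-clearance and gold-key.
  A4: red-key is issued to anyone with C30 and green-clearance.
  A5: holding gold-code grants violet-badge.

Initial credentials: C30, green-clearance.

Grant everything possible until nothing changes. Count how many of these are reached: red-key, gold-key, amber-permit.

3

Holding C30 and green-clearance grants red-key (A4).
Holding green-clearance and red-key grants gold-key (A2).
Holding green-clearance and gold-key grants amber-permit (A3).
red-key: reached.
gold-key: reached.
amber-permit: reached.
All 3 are reached.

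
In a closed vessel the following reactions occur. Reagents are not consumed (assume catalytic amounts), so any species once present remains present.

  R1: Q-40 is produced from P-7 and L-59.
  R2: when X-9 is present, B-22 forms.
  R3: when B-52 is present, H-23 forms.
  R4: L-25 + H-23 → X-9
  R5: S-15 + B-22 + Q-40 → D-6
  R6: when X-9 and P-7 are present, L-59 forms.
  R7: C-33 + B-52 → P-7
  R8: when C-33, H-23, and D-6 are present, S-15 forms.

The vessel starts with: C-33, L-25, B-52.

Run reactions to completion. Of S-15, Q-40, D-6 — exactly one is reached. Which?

B-52 present → H-23 forms (R3).
C-33 and B-52 present → P-7 forms (R7).
L-25 and H-23 present → X-9 forms (R4).
X-9 and P-7 present → L-59 forms (R6).
P-7 and L-59 present → Q-40 forms (R1).
S-15 would need C-33, H-23, and D-6 (R8), but D-6 never forms. D-6 would need S-15, B-22, and Q-40 (R5), but S-15 never forms.

Q-40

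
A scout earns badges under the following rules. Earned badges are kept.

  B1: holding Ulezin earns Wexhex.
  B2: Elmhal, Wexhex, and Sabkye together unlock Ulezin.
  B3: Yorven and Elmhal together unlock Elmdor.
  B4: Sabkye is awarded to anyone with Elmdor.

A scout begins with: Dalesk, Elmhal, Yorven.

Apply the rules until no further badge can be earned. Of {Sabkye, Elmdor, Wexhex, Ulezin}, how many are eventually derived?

2

With Yorven and Elmhal, Elmdor is earned (B3).
With Elmdor, Sabkye is earned (B4).
Sabkye: reached.
Elmdor: reached.
Wexhex would need Ulezin (B1), but Ulezin is never earned.
Ulezin would need Elmhal, Wexhex, and Sabkye (B2), but Wexhex is never earned.
Reached: Sabkye and Elmdor — 2 of the 4.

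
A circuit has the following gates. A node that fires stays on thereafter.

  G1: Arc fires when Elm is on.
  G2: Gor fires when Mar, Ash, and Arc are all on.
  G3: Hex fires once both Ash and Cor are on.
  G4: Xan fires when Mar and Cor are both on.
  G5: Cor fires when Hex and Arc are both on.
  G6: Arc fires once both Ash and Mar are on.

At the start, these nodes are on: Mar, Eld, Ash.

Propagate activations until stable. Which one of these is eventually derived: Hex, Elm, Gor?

G6: Ash and Mar on → Arc on.
G2: Mar, Ash, and Arc on → Gor on.
Hex would need Ash and Cor (G3), but Cor never turns on. No rule produces Elm, and it is not given.

Gor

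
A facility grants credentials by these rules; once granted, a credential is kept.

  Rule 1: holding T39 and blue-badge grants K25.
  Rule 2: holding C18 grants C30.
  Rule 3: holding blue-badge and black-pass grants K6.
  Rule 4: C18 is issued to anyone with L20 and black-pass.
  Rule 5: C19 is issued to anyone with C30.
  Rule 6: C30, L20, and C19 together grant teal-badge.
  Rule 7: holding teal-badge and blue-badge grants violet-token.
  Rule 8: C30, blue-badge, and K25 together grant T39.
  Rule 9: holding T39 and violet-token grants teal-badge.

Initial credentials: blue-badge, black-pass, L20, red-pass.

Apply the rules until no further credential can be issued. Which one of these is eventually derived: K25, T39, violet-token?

Holding L20 and black-pass grants C18 (Rule 4).
Holding C18 grants C30 (Rule 2).
Holding C30 grants C19 (Rule 5).
Holding C30, L20, and C19 grants teal-badge (Rule 6).
Holding teal-badge and blue-badge grants violet-token (Rule 7).
K25 would need T39 and blue-badge (Rule 1), but T39 is never granted. T39 would need C30, blue-badge, and K25 (Rule 8), but K25 is never granted.

violet-token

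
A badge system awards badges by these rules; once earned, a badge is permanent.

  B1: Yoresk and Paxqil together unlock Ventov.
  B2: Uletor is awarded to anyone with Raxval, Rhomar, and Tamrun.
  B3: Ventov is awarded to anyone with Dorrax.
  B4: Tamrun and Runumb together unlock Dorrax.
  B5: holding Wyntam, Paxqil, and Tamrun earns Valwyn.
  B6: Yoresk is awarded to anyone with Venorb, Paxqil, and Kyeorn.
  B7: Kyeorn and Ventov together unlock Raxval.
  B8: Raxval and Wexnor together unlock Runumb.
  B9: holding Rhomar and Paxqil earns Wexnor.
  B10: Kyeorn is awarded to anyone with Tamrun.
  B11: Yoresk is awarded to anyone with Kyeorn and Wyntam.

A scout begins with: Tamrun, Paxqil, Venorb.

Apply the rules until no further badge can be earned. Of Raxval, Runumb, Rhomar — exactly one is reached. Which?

Raxval

With Tamrun, Kyeorn is earned (B10).
With Venorb, Paxqil, and Kyeorn, Yoresk is earned (B6).
With Yoresk and Paxqil, Ventov is earned (B1).
With Kyeorn and Ventov, Raxval is earned (B7).
Runumb would need Raxval and Wexnor (B8), but Wexnor is never earned. No rule produces Rhomar, and it is not given.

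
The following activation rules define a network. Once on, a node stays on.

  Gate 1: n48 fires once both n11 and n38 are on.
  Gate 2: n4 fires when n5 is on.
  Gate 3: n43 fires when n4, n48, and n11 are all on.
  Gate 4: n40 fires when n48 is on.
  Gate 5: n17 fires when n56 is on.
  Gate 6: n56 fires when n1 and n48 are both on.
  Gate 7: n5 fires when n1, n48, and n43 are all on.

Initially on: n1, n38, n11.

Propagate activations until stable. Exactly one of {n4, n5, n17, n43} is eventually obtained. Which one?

n17

n11 and n38 are on, so n48 fires (Gate 1).
n1 and n48 are on, so n56 fires (Gate 6).
n56 is on, so n17 fires (Gate 5).
n4 would need n5 (Gate 2), but n5 never turns on. n5 would need n1, n48, and n43 (Gate 7), but n43 never turns on. n43 would need n4, n48, and n11 (Gate 3), but n4 never turns on.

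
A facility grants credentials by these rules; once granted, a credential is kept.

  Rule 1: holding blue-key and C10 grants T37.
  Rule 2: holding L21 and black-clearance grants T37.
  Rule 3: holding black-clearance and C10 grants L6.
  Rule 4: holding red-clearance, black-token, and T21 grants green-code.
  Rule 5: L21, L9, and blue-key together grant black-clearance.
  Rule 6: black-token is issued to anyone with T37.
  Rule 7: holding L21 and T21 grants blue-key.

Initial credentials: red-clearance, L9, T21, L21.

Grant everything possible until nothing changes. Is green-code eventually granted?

Yes

Holding L21 and T21 grants blue-key (Rule 7).
Holding L21, L9, and blue-key grants black-clearance (Rule 5).
Holding L21 and black-clearance grants T37 (Rule 2).
Holding T37 grants black-token (Rule 6).
Holding red-clearance, black-token, and T21 grants green-code (Rule 4).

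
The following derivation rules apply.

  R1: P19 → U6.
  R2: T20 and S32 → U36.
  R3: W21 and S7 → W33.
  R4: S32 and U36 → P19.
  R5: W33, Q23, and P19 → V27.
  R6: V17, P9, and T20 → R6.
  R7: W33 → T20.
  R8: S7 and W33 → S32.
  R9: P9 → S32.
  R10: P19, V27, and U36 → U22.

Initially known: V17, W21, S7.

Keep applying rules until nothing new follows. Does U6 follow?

From W21 and S7, R3 gives W33.
W33 holds, so T20 follows (R7).
From S7 and W33, R8 gives S32.
From T20 and S32, R2 gives U36.
S32 and U36 hold, so P19 follows (R4).
P19 holds, so U6 follows (R1).

Yes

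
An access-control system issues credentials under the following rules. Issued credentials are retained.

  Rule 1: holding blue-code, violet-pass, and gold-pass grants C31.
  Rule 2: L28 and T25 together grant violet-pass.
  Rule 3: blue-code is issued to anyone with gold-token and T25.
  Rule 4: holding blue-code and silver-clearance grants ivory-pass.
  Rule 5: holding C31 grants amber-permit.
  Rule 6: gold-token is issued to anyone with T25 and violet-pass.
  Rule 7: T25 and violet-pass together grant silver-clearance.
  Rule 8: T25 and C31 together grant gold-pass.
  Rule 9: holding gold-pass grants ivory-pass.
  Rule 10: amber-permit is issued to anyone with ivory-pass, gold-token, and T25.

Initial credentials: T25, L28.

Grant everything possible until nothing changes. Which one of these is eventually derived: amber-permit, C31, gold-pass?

Holding L28 and T25 grants violet-pass (Rule 2).
Holding T25 and violet-pass grants gold-token (Rule 6).
Holding T25 and violet-pass grants silver-clearance (Rule 7).
Holding gold-token and T25 grants blue-code (Rule 3).
Holding blue-code and silver-clearance grants ivory-pass (Rule 4).
Holding ivory-pass, gold-token, and T25 grants amber-permit (Rule 10).
gold-pass would need T25 and C31 (Rule 8), but C31 is never granted. C31 would need blue-code, violet-pass, and gold-pass (Rule 1), but gold-pass is never granted.

amber-permit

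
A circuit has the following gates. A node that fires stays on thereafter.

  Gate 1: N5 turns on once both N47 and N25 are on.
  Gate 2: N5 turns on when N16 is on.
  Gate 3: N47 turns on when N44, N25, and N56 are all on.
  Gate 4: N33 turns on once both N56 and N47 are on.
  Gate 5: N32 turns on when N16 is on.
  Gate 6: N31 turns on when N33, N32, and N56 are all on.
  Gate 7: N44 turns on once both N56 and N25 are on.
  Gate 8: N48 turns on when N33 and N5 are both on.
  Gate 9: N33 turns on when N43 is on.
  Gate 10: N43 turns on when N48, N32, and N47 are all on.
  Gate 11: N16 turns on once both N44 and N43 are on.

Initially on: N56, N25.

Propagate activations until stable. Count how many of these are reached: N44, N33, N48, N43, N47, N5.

N56 and N25 are on, so N44 turns on (Gate 7).
N44, N25, and N56 are on, so N47 turns on (Gate 3).
Gate 4: N56 and N47 on → N33 on.
N47 and N25 are on, so N5 turns on (Gate 1).
Gate 8: N33 and N5 on → N48 on.
N44: reached.
N33: reached.
N48: reached.
N43 would need N48, N32, and N47 (Gate 10), but N32 never turns on.
N47: reached.
N5: reached.
Reached: N44, N33, N48, N47, and N5 — 5 of the 6.

5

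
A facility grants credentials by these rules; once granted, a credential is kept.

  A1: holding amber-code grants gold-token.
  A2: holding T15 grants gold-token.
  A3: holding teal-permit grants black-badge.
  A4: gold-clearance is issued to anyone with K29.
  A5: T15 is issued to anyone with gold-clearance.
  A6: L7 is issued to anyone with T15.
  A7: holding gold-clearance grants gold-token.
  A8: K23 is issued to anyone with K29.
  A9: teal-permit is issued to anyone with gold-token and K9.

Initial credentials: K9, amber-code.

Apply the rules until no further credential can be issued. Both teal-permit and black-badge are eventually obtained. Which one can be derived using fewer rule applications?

teal-permit

teal-permit: Holding amber-code grants gold-token (A1). Holding gold-token and K9 grants teal-permit (A9). [2 rule applications]
black-badge: Holding amber-code grants gold-token (A1). Holding gold-token and K9 grants teal-permit (A9). Holding teal-permit grants black-badge (A3). [3 rule applications]
teal-permit needs fewer.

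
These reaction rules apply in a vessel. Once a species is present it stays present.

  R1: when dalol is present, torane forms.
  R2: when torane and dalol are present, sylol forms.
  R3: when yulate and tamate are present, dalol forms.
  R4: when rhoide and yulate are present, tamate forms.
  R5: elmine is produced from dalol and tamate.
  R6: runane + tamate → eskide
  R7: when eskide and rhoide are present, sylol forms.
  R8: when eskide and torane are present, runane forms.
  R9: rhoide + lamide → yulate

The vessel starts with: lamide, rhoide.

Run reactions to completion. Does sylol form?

rhoide and lamide present → yulate forms (R9).
rhoide and yulate present → tamate forms (R4).
yulate and tamate present → dalol forms (R3).
dalol present → torane forms (R1).
torane and dalol present → sylol forms (R2).

Yes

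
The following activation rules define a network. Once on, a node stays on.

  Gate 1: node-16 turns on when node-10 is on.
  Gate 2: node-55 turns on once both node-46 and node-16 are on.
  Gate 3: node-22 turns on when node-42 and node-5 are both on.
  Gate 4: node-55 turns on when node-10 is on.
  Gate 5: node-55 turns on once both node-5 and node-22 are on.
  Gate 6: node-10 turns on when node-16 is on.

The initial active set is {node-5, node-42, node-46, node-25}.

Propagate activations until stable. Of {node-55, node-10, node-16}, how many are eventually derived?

Gate 3: node-42 and node-5 on → node-22 on.
Gate 5: node-5 and node-22 on → node-55 on.
node-55: reached.
node-10 would need node-16 (Gate 6), but node-16 never turns on.
node-16 would need node-10 (Gate 1), but node-10 never turns on.
Reached: node-55 — 1 of the 3.

1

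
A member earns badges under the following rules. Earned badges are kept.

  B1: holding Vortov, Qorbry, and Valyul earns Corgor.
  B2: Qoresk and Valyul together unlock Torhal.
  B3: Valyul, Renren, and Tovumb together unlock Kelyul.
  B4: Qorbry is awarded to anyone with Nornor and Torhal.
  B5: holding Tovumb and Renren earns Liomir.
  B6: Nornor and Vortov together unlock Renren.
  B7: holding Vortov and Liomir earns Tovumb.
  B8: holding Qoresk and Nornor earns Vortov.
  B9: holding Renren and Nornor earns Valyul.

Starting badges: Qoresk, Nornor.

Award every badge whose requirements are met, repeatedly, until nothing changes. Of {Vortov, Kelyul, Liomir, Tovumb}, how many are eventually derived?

With Qoresk and Nornor, Vortov is earned (B8).
Vortov: reached.
Kelyul would need Valyul, Renren, and Tovumb (B3), but Tovumb is never earned.
Liomir would need Tovumb and Renren (B5), but Tovumb is never earned.
Tovumb would need Vortov and Liomir (B7), but Liomir is never earned.
Reached: Vortov — 1 of the 4.

1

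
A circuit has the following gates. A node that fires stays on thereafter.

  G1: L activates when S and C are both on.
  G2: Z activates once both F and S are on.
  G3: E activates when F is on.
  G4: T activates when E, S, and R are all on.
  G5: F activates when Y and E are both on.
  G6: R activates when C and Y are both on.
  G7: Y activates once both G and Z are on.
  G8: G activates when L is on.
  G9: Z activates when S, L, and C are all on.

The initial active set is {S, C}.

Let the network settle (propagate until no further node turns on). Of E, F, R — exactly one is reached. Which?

S and C are on, so L activates (G1).
L is on, so G activates (G8).
G9: S, L, and C on → Z on.
G7: G and Z on → Y on.
C and Y are on, so R activates (G6).
E would need F (G3), but F never turns on. F would need Y and E (G5), but E never turns on.

R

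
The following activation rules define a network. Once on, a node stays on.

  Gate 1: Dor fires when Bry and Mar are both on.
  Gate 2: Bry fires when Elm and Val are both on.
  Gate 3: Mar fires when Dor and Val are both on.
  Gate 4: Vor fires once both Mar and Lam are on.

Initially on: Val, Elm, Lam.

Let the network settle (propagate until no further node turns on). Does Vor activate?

No

Vor would need Mar and Lam (Gate 4), but Mar never turns on.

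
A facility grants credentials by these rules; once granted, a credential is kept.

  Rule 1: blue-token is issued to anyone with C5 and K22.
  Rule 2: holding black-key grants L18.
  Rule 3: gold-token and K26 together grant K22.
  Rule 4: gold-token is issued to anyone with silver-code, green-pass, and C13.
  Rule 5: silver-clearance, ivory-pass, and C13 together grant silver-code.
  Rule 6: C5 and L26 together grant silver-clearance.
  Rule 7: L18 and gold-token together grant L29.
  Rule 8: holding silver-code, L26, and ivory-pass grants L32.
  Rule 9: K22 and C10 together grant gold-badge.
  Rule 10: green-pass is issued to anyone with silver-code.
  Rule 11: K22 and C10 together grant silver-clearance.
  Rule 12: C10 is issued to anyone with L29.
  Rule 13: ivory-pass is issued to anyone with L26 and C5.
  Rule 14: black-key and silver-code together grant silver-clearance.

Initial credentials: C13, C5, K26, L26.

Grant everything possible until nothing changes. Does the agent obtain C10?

No

C10 would need L29 (Rule 12), but L29 is never granted.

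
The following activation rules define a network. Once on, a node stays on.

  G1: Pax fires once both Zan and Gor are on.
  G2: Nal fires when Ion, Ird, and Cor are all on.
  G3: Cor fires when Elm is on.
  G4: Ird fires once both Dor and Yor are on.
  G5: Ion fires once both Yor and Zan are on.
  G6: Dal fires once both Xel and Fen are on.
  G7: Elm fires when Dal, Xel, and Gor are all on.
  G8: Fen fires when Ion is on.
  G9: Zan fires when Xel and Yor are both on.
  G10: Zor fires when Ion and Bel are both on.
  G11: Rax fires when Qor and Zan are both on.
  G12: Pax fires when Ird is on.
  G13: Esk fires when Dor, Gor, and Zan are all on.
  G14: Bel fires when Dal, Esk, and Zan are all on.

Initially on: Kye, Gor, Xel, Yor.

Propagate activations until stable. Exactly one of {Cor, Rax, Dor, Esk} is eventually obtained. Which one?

Cor

G9: Xel and Yor on → Zan on.
Yor and Zan are on, so Ion fires (G5).
Ion is on, so Fen fires (G8).
Xel and Fen are on, so Dal fires (G6).
Dal, Xel, and Gor are on, so Elm fires (G7).
Elm is on, so Cor fires (G3).
Rax would need Qor and Zan (G11), but Qor never turns on. No rule produces Dor, and it is not given. Esk would need Dor, Gor, and Zan (G13), but Dor never turns on.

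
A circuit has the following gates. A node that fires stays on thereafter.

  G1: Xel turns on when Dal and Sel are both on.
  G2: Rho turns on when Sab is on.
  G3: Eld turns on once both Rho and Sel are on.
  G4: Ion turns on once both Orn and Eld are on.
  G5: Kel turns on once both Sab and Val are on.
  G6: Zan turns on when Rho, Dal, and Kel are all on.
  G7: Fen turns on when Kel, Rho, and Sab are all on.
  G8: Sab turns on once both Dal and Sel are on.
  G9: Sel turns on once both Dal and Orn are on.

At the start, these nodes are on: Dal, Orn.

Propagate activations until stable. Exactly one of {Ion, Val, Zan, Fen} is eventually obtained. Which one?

Ion

Dal and Orn are on, so Sel turns on (G9).
Dal and Sel are on, so Sab turns on (G8).
G2: Sab on → Rho on.
Rho and Sel are on, so Eld turns on (G3).
Orn and Eld are on, so Ion turns on (G4).
Zan would need Rho, Dal, and Kel (G6), but Kel never turns on. No rule produces Val, and it is not given. Fen would need Kel, Rho, and Sab (G7), but Kel never turns on.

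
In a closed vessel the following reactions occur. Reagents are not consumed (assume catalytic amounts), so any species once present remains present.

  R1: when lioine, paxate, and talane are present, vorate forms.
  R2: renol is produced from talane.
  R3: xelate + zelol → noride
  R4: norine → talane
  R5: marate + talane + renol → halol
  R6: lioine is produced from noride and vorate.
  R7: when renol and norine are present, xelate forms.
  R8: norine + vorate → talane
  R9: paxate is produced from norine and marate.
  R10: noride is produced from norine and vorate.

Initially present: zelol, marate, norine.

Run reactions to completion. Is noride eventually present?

norine present → talane forms (R4).
talane present → renol forms (R2).
renol and norine present → xelate forms (R7).
xelate and zelol present → noride forms (R3).

Yes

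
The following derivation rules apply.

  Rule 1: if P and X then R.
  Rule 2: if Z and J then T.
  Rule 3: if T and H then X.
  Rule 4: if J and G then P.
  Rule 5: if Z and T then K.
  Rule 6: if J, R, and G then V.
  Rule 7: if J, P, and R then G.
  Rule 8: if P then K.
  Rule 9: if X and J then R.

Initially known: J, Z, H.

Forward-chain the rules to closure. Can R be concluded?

Yes

From Z and J, Rule 2 gives T.
From T and H, Rule 3 gives X.
X and J hold, so R follows (Rule 9).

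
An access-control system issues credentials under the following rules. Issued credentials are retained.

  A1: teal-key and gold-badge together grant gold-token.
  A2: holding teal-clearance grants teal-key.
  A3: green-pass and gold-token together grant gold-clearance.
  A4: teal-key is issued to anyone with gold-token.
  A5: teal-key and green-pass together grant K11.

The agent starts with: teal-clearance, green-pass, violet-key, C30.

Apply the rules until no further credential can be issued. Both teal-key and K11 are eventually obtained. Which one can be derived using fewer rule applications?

teal-key

teal-key: Holding teal-clearance grants teal-key (A2). [1 rule application]
K11: Holding teal-clearance grants teal-key (A2). Holding teal-key and green-pass grants K11 (A5). [2 rule applications]
teal-key needs fewer.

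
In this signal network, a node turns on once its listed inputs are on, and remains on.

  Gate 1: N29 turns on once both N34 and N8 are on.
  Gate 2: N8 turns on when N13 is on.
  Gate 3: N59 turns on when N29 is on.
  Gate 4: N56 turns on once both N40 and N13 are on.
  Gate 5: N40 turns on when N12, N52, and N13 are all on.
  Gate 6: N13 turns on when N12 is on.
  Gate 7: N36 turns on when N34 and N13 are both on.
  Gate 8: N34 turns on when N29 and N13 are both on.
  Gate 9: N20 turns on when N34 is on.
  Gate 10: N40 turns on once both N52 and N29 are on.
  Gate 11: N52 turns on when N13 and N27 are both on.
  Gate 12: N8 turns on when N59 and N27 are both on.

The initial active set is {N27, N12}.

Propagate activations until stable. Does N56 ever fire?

N12 is on, so N13 turns on (Gate 6).
Gate 11: N13 and N27 on → N52 on.
Gate 5: N12, N52, and N13 on → N40 on.
N40 and N13 are on, so N56 turns on (Gate 4).

Yes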